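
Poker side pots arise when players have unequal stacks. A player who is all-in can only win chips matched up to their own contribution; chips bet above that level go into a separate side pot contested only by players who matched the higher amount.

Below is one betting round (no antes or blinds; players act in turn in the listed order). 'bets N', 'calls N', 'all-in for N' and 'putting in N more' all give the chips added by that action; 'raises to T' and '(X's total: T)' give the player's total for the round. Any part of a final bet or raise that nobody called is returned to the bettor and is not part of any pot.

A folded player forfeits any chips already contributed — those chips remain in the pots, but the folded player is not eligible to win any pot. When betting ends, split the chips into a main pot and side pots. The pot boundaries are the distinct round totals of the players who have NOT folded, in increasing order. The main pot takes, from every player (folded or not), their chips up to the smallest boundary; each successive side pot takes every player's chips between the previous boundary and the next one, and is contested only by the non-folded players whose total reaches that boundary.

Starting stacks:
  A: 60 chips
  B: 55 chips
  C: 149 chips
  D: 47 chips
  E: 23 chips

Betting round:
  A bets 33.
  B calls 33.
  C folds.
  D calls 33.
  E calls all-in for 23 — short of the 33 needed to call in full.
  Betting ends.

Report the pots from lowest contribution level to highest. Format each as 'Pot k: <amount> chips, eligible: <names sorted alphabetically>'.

Contributions: A=33, B=33, D=33, E=23
Folded: C
Pot levels (distinct totals of non-folded players): 23, 33
Layer 1-23: 23 each from A, B, D, E = 23*4 = 92 chips; eligible A, B, D, E
Layer 24-33: 10 each from A, B, D = 10*3 = 30 chips; eligible A, B, D

Pot 1: 92 chips, eligible: A, B, D, E
Pot 2: 30 chips, eligible: A, B, D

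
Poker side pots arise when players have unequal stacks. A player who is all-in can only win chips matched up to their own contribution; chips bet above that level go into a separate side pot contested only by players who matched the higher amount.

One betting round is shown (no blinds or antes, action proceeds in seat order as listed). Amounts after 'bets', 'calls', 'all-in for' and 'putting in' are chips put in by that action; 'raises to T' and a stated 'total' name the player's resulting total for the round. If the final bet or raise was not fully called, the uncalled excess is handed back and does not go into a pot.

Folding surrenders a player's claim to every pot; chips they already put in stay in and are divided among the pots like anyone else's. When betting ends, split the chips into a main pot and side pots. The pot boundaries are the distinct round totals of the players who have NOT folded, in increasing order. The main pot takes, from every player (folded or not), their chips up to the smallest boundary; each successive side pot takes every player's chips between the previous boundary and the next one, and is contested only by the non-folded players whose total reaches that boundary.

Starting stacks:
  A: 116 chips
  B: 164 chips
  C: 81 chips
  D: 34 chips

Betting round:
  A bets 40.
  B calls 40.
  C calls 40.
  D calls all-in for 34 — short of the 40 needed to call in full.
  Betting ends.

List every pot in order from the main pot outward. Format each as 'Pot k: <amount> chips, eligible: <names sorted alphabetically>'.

Contributions: A=40, B=40, C=40, D=34
Pot levels (distinct totals of non-folded players): 34, 40
Layer 1-34: 34 each from A, B, C, D = 34*4 = 136 chips; eligible A, B, C, D
Layer 35-40: 6 each from A, B, C = 6*3 = 18 chips; eligible A, B, C

Pot 1: 136 chips, eligible: A, B, C, D
Pot 2: 18 chips, eligible: A, B, C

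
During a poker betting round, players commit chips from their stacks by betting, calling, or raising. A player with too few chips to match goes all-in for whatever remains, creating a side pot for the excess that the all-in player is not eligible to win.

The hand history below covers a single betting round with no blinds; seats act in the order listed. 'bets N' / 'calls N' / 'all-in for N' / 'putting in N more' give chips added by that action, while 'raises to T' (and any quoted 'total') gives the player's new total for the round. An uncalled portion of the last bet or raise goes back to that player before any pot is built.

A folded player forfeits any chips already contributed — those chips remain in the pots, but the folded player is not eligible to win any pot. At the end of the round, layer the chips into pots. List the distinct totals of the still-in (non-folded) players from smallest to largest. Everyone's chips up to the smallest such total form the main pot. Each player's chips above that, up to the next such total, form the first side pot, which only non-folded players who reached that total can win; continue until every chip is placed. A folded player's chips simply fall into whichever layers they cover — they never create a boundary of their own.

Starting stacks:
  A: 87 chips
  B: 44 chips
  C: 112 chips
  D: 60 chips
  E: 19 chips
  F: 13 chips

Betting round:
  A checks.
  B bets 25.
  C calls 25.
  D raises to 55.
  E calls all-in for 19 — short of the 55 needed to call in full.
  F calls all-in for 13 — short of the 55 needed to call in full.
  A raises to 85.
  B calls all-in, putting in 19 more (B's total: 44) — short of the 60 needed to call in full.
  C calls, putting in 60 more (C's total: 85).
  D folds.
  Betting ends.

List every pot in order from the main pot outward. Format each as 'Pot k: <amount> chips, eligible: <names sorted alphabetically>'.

Pot 1: 78 chips, eligible: A, B, C, E, F
Pot 2: 30 chips, eligible: A, B, C, E
Pot 3: 100 chips, eligible: A, B, C
Pot 4: 93 chips, eligible: A, C

Derivation:
Contributions: A=85, B=44, C=85, D=55, E=19, F=13
Folded: D
Pot levels (distinct totals of non-folded players): 13, 19, 44, 85
Layer 1-13: 13 each from A, B, C, D, E, F = 13*6 = 78 chips; eligible A, B, C, E, F
Layer 14-19: 6 each from A, B, C, D, E = 6*5 = 30 chips; eligible A, B, C, E
Layer 20-44: 25 each from A, B, C, D = 25*4 = 100 chips; eligible A, B, C
Layer 45-85: A 41 + C 41 + D 11 = 93 chips; eligible A, C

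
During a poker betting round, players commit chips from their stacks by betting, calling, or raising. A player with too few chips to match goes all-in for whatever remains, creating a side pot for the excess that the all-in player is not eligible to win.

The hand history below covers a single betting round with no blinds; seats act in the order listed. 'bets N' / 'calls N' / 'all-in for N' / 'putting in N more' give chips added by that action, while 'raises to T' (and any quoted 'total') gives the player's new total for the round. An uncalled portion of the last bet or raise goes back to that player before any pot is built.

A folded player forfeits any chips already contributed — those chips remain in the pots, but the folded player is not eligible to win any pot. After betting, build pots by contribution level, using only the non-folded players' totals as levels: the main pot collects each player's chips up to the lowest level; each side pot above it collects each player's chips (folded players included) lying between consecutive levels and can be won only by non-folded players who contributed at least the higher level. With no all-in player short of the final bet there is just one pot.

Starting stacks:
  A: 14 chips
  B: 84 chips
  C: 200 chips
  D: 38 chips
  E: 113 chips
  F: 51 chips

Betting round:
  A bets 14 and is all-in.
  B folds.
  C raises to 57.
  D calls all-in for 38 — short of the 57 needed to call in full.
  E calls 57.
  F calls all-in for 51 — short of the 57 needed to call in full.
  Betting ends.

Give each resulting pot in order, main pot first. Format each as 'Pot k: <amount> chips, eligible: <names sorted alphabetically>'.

Contributions: A=14, C=57, D=38, E=57, F=51
Folded: B
Pot levels (distinct totals of non-folded players): 14, 38, 51, 57
Layer 1-14: 14 each from A, C, D, E, F = 14*5 = 70 chips; eligible A, C, D, E, F
Layer 15-38: 24 each from C, D, E, F = 24*4 = 96 chips; eligible C, D, E, F
Layer 39-51: 13 each from C, E, F = 13*3 = 39 chips; eligible C, E, F
Layer 52-57: 6 each from C, E = 6*2 = 12 chips; eligible C, E

Pot 1: 70 chips, eligible: A, C, D, E, F
Pot 2: 96 chips, eligible: C, D, E, F
Pot 3: 39 chips, eligible: C, E, F
Pot 4: 12 chips, eligible: C, E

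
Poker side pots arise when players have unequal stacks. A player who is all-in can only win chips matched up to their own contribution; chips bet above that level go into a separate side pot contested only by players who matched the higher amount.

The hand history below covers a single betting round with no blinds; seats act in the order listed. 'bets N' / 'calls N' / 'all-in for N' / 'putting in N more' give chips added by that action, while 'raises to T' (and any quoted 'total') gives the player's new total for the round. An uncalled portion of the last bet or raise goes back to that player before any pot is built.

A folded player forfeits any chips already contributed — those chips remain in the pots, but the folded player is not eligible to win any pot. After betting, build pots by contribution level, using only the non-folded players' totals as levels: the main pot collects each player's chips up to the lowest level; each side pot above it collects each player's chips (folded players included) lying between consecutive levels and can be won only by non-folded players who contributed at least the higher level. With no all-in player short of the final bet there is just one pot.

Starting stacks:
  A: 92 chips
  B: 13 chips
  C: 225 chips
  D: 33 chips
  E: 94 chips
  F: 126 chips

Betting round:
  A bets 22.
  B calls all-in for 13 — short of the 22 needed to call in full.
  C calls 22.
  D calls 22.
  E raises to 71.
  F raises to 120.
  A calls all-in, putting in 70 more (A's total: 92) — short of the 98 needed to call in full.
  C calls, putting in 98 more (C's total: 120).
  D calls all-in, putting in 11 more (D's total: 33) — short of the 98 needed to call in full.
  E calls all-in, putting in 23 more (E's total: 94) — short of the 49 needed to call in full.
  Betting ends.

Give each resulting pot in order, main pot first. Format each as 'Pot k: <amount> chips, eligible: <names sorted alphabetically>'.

Pot 1: 78 chips, eligible: A, B, C, D, E, F
Pot 2: 100 chips, eligible: A, C, D, E, F
Pot 3: 236 chips, eligible: A, C, E, F
Pot 4: 6 chips, eligible: C, E, F
Pot 5: 52 chips, eligible: C, F

Derivation:
Contributions: A=92, B=13, C=120, D=33, E=94, F=120
Pot levels (distinct totals of non-folded players): 13, 33, 92, 94, 120
Layer 1-13: 13 each from A, B, C, D, E, F = 13*6 = 78 chips; eligible A, B, C, D, E, F
Layer 14-33: 20 each from A, C, D, E, F = 20*5 = 100 chips; eligible A, C, D, E, F
Layer 34-92: 59 each from A, C, E, F = 59*4 = 236 chips; eligible A, C, E, F
Layer 93-94: 2 each from C, E, F = 2*3 = 6 chips; eligible C, E, F
Layer 95-120: 26 each from C, F = 26*2 = 52 chips; eligible C, F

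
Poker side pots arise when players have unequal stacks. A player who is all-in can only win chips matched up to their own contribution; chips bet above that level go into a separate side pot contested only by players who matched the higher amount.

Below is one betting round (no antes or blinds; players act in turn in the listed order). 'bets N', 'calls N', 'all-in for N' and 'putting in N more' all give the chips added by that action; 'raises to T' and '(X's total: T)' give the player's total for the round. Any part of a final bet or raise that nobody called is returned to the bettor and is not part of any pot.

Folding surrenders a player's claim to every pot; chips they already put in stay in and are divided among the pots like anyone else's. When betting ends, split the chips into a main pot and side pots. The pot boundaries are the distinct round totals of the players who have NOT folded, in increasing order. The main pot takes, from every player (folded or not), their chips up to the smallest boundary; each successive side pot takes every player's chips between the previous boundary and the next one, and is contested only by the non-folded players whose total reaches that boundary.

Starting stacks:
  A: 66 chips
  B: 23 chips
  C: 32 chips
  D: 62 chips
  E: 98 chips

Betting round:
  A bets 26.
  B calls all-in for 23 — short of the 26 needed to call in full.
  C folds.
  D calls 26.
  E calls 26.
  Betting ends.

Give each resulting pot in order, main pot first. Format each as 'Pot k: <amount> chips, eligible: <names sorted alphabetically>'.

Contributions: A=26, B=23, D=26, E=26
Folded: C
Pot levels (distinct totals of non-folded players): 23, 26
Layer 1-23: 23 each from A, B, D, E = 23*4 = 92 chips; eligible A, B, D, E
Layer 24-26: 3 each from A, D, E = 3*3 = 9 chips; eligible A, D, E

Pot 1: 92 chips, eligible: A, B, D, E
Pot 2: 9 chips, eligible: A, D, E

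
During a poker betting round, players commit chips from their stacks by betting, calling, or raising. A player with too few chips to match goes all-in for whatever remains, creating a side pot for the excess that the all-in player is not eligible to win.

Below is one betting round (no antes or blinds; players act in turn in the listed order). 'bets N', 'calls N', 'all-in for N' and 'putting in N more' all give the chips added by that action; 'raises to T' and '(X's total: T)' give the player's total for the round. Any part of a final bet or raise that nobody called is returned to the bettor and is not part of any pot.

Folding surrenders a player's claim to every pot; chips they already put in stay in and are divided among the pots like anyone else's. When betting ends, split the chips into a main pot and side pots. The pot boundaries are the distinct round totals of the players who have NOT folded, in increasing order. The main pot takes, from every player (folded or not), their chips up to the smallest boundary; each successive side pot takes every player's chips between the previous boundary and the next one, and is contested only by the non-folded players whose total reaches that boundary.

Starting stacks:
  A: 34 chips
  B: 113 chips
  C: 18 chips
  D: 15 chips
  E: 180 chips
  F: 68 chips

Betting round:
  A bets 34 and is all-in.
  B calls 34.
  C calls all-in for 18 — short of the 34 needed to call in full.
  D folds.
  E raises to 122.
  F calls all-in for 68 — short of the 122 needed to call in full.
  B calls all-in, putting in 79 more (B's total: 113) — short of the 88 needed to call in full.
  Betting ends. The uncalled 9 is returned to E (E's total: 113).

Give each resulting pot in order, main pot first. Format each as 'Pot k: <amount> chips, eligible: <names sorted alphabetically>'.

Contributions (after 9 returned to E): A=34, B=113, C=18, E=113, F=68
Folded: D
Pot levels (distinct totals of non-folded players): 18, 34, 68, 113
Layer 1-18: 18 each from A, B, C, E, F = 18*5 = 90 chips; eligible A, B, C, E, F
Layer 19-34: 16 each from A, B, E, F = 16*4 = 64 chips; eligible A, B, E, F
Layer 35-68: 34 each from B, E, F = 34*3 = 102 chips; eligible B, E, F
Layer 69-113: 45 each from B, E = 45*2 = 90 chips; eligible B, E

Pot 1: 90 chips, eligible: A, B, C, E, F
Pot 2: 64 chips, eligible: A, B, E, F
Pot 3: 102 chips, eligible: B, E, F
Pot 4: 90 chips, eligible: B, E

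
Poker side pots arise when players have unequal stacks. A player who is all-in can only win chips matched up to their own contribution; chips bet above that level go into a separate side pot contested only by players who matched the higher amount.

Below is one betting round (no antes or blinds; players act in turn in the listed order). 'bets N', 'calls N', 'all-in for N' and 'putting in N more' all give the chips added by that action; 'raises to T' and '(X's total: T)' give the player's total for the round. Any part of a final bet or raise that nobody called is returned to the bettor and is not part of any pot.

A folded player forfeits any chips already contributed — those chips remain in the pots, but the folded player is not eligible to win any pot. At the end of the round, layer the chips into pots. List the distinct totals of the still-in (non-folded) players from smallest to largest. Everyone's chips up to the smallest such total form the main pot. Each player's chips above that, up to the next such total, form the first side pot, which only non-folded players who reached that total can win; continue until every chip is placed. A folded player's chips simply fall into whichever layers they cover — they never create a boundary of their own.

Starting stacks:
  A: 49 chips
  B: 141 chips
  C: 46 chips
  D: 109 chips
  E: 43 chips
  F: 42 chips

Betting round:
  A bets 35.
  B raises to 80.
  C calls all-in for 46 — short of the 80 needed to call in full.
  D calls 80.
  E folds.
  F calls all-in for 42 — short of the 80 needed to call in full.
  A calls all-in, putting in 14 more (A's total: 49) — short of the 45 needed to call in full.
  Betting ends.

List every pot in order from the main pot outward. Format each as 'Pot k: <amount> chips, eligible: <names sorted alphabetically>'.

Contributions: A=49, B=80, C=46, D=80, F=42
Folded: E
Pot levels (distinct totals of non-folded players): 42, 46, 49, 80
Layer 1-42: 42 each from A, B, C, D, F = 42*5 = 210 chips; eligible A, B, C, D, F
Layer 43-46: 4 each from A, B, C, D = 4*4 = 16 chips; eligible A, B, C, D
Layer 47-49: 3 each from A, B, D = 3*3 = 9 chips; eligible A, B, D
Layer 50-80: 31 each from B, D = 31*2 = 62 chips; eligible B, D

Pot 1: 210 chips, eligible: A, B, C, D, F
Pot 2: 16 chips, eligible: A, B, C, D
Pot 3: 9 chips, eligible: A, B, D
Pot 4: 62 chips, eligible: B, D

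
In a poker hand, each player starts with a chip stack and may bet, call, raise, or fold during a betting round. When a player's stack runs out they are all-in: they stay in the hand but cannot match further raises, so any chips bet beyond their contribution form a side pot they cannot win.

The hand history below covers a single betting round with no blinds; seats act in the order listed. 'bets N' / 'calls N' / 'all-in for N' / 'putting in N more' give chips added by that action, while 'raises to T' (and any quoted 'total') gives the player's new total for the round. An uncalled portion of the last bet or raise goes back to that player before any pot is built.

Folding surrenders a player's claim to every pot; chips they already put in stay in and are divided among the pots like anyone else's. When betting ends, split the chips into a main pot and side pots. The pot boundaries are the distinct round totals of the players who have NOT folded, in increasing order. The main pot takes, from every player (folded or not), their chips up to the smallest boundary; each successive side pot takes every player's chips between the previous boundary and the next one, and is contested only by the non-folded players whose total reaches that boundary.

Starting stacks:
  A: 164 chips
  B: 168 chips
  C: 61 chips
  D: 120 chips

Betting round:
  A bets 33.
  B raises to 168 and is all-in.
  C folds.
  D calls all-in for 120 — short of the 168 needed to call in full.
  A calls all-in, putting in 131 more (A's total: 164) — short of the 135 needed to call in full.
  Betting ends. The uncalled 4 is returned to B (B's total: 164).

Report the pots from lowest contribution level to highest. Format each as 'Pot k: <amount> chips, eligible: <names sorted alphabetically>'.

Contributions (after 4 returned to B): A=164, B=164, D=120
Folded: C
Pot levels (distinct totals of non-folded players): 120, 164
Layer 1-120: 120 each from A, B, D = 120*3 = 360 chips; eligible A, B, D
Layer 121-164: 44 each from A, B = 44*2 = 88 chips; eligible A, B

Pot 1: 360 chips, eligible: A, B, D
Pot 2: 88 chips, eligible: A, B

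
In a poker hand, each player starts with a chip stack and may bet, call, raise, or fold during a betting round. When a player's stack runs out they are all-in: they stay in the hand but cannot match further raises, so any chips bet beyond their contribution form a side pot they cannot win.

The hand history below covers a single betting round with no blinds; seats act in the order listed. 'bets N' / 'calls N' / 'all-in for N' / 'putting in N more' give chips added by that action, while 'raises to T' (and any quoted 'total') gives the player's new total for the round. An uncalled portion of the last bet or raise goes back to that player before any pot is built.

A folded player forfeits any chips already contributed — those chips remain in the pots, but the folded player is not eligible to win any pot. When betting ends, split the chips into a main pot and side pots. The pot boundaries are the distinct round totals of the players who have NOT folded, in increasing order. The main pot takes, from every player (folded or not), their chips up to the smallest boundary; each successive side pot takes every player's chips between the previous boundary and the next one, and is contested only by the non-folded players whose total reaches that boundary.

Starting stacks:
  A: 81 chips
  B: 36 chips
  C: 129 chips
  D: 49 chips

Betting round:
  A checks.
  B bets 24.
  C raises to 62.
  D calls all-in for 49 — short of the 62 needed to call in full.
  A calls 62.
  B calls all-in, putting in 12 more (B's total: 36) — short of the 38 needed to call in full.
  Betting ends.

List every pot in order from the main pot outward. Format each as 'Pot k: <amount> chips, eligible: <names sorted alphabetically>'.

Contributions: A=62, B=36, C=62, D=49
Pot levels (distinct totals of non-folded players): 36, 49, 62
Layer 1-36: 36 each from A, B, C, D = 36*4 = 144 chips; eligible A, B, C, D
Layer 37-49: 13 each from A, C, D = 13*3 = 39 chips; eligible A, C, D
Layer 50-62: 13 each from A, C = 13*2 = 26 chips; eligible A, C

Pot 1: 144 chips, eligible: A, B, C, D
Pot 2: 39 chips, eligible: A, C, D
Pot 3: 26 chips, eligible: A, C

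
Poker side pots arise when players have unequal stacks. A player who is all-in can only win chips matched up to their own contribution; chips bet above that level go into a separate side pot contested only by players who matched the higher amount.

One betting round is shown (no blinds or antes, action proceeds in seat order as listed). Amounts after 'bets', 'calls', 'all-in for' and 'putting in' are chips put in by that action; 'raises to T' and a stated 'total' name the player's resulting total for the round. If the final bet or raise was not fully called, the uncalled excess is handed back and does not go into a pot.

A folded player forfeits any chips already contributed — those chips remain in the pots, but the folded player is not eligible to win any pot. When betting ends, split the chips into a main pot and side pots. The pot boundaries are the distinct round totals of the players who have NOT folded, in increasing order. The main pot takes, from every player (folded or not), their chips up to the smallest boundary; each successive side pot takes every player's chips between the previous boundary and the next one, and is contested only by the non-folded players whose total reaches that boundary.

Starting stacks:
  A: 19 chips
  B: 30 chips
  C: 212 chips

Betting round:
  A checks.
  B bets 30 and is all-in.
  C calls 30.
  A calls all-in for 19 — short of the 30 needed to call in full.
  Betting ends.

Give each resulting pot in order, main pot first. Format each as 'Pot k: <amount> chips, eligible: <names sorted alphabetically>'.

Pot 1: 57 chips, eligible: A, B, C
Pot 2: 22 chips, eligible: B, C

Derivation:
Contributions: A=19, B=30, C=30
Pot levels (distinct totals of non-folded players): 19, 30
Layer 1-19: 19 each from A, B, C = 19*3 = 57 chips; eligible A, B, C
Layer 20-30: 11 each from B, C = 11*2 = 22 chips; eligible B, C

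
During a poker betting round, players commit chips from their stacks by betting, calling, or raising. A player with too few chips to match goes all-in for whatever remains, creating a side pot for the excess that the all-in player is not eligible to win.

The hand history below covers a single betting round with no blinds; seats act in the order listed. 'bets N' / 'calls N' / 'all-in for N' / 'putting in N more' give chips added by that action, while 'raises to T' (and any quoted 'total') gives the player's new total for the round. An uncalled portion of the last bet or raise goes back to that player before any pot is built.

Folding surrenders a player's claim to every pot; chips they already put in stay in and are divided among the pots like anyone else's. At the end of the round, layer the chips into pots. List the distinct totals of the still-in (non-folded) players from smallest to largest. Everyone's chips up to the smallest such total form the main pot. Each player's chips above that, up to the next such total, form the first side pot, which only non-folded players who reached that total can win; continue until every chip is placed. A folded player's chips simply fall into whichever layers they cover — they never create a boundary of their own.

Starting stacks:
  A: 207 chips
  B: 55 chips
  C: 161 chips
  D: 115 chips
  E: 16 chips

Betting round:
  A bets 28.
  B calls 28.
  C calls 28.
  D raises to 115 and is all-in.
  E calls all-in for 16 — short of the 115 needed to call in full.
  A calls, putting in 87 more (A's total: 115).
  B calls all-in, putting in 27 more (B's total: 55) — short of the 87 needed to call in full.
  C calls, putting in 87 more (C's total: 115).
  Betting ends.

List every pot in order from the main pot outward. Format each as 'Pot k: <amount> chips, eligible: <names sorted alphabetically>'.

Contributions: A=115, B=55, C=115, D=115, E=16
Pot levels (distinct totals of non-folded players): 16, 55, 115
Layer 1-16: 16 each from A, B, C, D, E = 16*5 = 80 chips; eligible A, B, C, D, E
Layer 17-55: 39 each from A, B, C, D = 39*4 = 156 chips; eligible A, B, C, D
Layer 56-115: 60 each from A, C, D = 60*3 = 180 chips; eligible A, C, D

Pot 1: 80 chips, eligible: A, B, C, D, E
Pot 2: 156 chips, eligible: A, B, C, D
Pot 3: 180 chips, eligible: A, C, D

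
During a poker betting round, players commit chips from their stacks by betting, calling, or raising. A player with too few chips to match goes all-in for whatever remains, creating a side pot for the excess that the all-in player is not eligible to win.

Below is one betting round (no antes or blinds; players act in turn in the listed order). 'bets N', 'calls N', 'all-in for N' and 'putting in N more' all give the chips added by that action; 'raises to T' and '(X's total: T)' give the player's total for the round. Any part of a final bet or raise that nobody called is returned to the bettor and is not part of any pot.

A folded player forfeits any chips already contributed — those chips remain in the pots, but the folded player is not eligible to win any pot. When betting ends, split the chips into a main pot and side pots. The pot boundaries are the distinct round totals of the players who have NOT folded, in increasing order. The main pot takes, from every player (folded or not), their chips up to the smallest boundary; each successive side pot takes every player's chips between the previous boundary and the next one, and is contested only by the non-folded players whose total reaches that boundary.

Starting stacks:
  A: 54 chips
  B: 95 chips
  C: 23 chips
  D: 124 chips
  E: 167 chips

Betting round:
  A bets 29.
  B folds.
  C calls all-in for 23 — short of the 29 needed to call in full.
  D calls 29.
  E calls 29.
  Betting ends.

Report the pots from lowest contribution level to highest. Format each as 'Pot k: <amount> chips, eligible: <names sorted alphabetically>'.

Pot 1: 92 chips, eligible: A, C, D, E
Pot 2: 18 chips, eligible: A, D, E

Derivation:
Contributions: A=29, C=23, D=29, E=29
Folded: B
Pot levels (distinct totals of non-folded players): 23, 29
Layer 1-23: 23 each from A, C, D, E = 23*4 = 92 chips; eligible A, C, D, E
Layer 24-29: 6 each from A, D, E = 6*3 = 18 chips; eligible A, D, E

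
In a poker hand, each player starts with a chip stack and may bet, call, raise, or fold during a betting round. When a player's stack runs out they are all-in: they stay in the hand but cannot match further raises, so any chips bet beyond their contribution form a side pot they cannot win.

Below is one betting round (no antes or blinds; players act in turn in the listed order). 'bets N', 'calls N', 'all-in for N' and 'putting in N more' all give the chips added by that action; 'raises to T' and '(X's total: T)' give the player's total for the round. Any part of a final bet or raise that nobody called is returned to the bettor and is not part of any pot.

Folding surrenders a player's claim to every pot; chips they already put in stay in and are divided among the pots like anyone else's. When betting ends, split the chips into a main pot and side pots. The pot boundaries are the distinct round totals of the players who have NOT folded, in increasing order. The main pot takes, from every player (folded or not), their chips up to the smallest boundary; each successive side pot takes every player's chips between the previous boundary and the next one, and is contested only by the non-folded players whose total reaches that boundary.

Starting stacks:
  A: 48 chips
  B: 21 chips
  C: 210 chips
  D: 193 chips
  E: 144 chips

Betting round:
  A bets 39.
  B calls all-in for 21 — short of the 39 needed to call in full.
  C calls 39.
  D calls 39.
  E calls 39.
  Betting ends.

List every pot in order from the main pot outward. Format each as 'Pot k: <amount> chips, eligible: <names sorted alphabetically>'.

Pot 1: 105 chips, eligible: A, B, C, D, E
Pot 2: 72 chips, eligible: A, C, D, E

Derivation:
Contributions: A=39, B=21, C=39, D=39, E=39
Pot levels (distinct totals of non-folded players): 21, 39
Layer 1-21: 21 each from A, B, C, D, E = 21*5 = 105 chips; eligible A, B, C, D, E
Layer 22-39: 18 each from A, C, D, E = 18*4 = 72 chips; eligible A, C, D, E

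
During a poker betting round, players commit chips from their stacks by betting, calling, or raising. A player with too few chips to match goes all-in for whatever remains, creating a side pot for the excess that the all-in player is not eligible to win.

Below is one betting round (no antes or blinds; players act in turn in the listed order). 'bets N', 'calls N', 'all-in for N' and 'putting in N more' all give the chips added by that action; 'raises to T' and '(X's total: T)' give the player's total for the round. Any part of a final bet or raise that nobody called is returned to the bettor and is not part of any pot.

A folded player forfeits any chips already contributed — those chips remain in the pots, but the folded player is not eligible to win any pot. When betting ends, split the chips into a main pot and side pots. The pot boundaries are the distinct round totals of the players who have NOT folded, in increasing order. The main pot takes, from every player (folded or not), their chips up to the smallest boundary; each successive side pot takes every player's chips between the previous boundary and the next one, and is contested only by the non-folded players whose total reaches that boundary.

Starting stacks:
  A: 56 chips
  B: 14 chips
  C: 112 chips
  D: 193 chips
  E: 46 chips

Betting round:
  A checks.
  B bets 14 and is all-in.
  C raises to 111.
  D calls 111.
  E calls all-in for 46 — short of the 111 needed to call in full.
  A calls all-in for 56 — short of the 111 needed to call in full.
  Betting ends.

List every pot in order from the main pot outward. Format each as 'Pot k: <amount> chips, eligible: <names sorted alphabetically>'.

Pot 1: 70 chips, eligible: A, B, C, D, E
Pot 2: 128 chips, eligible: A, C, D, E
Pot 3: 30 chips, eligible: A, C, D
Pot 4: 110 chips, eligible: C, D

Derivation:
Contributions: A=56, B=14, C=111, D=111, E=46
Pot levels (distinct totals of non-folded players): 14, 46, 56, 111
Layer 1-14: 14 each from A, B, C, D, E = 14*5 = 70 chips; eligible A, B, C, D, E
Layer 15-46: 32 each from A, C, D, E = 32*4 = 128 chips; eligible A, C, D, E
Layer 47-56: 10 each from A, C, D = 10*3 = 30 chips; eligible A, C, D
Layer 57-111: 55 each from C, D = 55*2 = 110 chips; eligible C, D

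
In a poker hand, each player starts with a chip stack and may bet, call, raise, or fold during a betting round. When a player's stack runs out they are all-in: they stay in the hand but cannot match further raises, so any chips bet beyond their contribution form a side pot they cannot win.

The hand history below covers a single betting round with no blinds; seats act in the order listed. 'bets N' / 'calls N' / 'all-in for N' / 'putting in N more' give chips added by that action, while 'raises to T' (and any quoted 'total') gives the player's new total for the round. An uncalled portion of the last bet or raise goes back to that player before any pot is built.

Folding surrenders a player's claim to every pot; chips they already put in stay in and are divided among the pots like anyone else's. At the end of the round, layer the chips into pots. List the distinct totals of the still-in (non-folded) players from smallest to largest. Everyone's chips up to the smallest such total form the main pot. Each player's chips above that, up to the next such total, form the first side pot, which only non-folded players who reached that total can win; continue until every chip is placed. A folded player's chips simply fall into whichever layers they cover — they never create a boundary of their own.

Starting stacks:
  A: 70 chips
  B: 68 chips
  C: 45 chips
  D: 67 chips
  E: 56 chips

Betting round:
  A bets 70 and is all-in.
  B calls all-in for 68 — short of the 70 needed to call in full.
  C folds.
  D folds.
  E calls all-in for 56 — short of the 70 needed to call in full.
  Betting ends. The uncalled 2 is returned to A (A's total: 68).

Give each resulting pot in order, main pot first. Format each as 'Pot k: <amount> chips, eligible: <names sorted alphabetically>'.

Pot 1: 168 chips, eligible: A, B, E
Pot 2: 24 chips, eligible: A, B

Derivation:
Contributions (after 2 returned to A): A=68, B=68, E=56
Folded: C, D
Pot levels (distinct totals of non-folded players): 56, 68
Layer 1-56: 56 each from A, B, E = 56*3 = 168 chips; eligible A, B, E
Layer 57-68: 12 each from A, B = 12*2 = 24 chips; eligible A, B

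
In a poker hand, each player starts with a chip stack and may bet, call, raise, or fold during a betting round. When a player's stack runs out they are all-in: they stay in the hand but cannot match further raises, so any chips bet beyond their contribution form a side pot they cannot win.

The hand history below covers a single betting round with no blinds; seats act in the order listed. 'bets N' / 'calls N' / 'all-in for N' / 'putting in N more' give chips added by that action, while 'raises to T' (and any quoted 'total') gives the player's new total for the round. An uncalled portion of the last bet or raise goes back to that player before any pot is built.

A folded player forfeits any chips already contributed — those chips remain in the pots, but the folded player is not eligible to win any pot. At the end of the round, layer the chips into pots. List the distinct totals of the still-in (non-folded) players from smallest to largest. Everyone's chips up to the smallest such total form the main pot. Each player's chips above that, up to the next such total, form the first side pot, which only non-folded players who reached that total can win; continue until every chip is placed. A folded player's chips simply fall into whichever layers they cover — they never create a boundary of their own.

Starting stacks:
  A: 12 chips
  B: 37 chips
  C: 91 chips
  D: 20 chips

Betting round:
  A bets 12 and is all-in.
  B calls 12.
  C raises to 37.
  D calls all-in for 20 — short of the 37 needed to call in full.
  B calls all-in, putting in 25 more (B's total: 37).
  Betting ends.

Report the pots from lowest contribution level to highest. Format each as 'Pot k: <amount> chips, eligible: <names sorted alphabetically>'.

Pot 1: 48 chips, eligible: A, B, C, D
Pot 2: 24 chips, eligible: B, C, D
Pot 3: 34 chips, eligible: B, C

Derivation:
Contributions: A=12, B=37, C=37, D=20
Pot levels (distinct totals of non-folded players): 12, 20, 37
Layer 1-12: 12 each from A, B, C, D = 12*4 = 48 chips; eligible A, B, C, D
Layer 13-20: 8 each from B, C, D = 8*3 = 24 chips; eligible B, C, D
Layer 21-37: 17 each from B, C = 17*2 = 34 chips; eligible B, C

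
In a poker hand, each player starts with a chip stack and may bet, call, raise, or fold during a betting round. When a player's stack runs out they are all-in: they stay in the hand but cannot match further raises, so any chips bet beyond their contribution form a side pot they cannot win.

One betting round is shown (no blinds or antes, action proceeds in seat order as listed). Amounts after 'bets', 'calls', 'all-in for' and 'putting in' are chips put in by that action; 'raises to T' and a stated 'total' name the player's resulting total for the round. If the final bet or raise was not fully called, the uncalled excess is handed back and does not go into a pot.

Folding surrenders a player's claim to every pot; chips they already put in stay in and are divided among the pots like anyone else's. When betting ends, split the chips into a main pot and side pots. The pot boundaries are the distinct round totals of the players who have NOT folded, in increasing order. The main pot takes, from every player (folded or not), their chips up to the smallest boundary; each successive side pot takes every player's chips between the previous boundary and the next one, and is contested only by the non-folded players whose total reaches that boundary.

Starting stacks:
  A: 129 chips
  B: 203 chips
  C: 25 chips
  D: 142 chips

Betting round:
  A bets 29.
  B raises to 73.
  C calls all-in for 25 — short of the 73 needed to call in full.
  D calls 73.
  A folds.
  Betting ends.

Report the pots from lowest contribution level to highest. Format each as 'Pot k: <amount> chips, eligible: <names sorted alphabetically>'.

Contributions: A=29, B=73, C=25, D=73
Folded: A
Pot levels (distinct totals of non-folded players): 25, 73
Layer 1-25: 25 each from A, B, C, D = 25*4 = 100 chips; eligible B, C, D
Layer 26-73: A 4 + B 48 + D 48 = 100 chips; eligible B, D

Pot 1: 100 chips, eligible: B, C, D
Pot 2: 100 chips, eligible: B, D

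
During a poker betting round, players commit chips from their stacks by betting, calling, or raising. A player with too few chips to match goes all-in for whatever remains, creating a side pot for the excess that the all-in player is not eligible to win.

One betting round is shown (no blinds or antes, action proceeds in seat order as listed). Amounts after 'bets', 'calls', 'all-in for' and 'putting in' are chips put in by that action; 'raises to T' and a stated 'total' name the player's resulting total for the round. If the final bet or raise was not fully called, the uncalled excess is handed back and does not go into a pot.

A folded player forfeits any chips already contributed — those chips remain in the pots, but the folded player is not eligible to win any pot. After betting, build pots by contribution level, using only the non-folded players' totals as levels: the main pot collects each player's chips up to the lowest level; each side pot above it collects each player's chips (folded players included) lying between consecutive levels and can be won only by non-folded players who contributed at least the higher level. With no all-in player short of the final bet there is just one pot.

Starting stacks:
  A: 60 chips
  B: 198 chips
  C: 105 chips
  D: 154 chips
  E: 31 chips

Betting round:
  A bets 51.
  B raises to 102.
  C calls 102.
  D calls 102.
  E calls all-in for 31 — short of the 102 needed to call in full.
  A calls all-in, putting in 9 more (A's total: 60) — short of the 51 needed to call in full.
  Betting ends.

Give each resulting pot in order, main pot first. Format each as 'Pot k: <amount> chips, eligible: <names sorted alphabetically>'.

Contributions: A=60, B=102, C=102, D=102, E=31
Pot levels (distinct totals of non-folded players): 31, 60, 102
Layer 1-31: 31 each from A, B, C, D, E = 31*5 = 155 chips; eligible A, B, C, D, E
Layer 32-60: 29 each from A, B, C, D = 29*4 = 116 chips; eligible A, B, C, D
Layer 61-102: 42 each from B, C, D = 42*3 = 126 chips; eligible B, C, D

Pot 1: 155 chips, eligible: A, B, C, D, E
Pot 2: 116 chips, eligible: A, B, C, D
Pot 3: 126 chips, eligible: B, C, D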